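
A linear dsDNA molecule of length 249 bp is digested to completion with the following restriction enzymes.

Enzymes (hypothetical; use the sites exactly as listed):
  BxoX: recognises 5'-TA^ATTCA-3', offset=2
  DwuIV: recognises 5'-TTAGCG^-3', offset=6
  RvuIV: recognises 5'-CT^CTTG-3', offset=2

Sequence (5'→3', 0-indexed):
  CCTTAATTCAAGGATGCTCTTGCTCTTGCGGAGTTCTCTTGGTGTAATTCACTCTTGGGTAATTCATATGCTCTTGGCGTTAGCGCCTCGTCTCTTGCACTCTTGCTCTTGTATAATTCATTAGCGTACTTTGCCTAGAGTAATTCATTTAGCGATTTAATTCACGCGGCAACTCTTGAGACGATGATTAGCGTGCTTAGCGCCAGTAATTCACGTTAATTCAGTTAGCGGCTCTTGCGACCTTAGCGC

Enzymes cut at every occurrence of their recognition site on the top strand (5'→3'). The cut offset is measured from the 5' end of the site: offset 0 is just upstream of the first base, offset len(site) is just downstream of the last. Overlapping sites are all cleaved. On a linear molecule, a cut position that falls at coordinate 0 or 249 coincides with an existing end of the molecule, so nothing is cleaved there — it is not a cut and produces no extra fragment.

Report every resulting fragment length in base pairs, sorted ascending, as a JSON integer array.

Scan for sites:
  BxoX TAATTCA/2: at [3, 44, 59, 113, 140, 157, 206, 216] ⇒ [5, 46, 61, 115, 142, 159, 208, 218]
  DwuIV TTAGCG/6: at [79, 120, 148, 187, 196, 224, 242] ⇒ [85, 126, 154, 193, 202, 230, 248]
  RvuIV CTCTTG/2: at [16, 22, 35, 51, 70, 91, 99, 105, 172, 231] ⇒ [18, 24, 37, 53, 72, 93, 101, 107, 174, 233]

Pooled cuts: [5, 18, 24, 37, 46, 53, 61, 72, 85, 93, 101, 107, 115, 126, 142, 154, 159, 174, 193, 202, 208, 218, 230, 233, 248]

Fragments:
  [0,5): 5 bp
  [5,18): 13 bp
  [18,24): 6 bp
  [24,37): 13 bp
  [37,46): 9 bp
  [46,53): 7 bp
  [53,61): 8 bp
  [61,72): 11 bp
  [72,85): 13 bp
  [85,93): 8 bp
  [93,101): 8 bp
  [101,107): 6 bp
  [107,115): 8 bp
  [115,126): 11 bp
  [126,142): 16 bp
  [142,154): 12 bp
  [154,159): 5 bp
  [159,174): 15 bp
  [174,193): 19 bp
  [193,202): 9 bp
  [202,208): 6 bp
  [208,218): 10 bp
  [218,230): 12 bp
  [230,233): 3 bp
  [233,248): 15 bp
  [248,249): 1 bp

[1,3,5,5,6,6,6,7,8,8,8,8,9,9,10,11,11,12,12,13,13,13,15,15,16,19]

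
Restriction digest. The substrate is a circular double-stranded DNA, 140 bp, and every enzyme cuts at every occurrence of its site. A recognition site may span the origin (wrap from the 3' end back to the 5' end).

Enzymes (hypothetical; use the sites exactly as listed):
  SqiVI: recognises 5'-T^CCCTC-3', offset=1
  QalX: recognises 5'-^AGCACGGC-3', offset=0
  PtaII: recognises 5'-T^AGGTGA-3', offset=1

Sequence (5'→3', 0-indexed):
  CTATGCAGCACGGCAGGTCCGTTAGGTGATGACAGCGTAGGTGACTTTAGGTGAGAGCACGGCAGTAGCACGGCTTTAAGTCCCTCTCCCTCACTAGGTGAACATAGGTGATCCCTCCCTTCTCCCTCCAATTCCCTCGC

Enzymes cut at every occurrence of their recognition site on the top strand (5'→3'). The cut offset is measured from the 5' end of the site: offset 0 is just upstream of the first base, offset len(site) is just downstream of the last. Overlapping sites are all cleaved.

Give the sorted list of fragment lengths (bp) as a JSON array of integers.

Per-enzyme occurrences:
  SqiVI (TCCCTC, off=1): starts [80, 86, 111, 122, 132] → cuts [81, 87, 112, 123, 133]
  QalX (AGCACGGC, off=0): starts [6, 55, 66] → cuts [6, 55, 66]
  PtaII (TAGGTGA, off=1): starts [22, 37, 47, 94, 104] → cuts [23, 38, 48, 95, 105]

Pooled cuts: [6, 23, 38, 48, 55, 66, 81, 87, 95, 105, 112, 123, 133]

Fragment lengths:
  6→23: 17 bp
  23→38: 15 bp
  38→48: 10 bp
  48→55: 7 bp
  55→66: 11 bp
  66→81: 15 bp
  81→87: 6 bp
  87→95: 8 bp
  95→105: 10 bp
  105→112: 7 bp
  112→123: 11 bp
  123→133: 10 bp
  133→6 (wrap): 140-133+6 = 13 bp

[6,7,7,8,10,10,10,11,11,13,15,15,17]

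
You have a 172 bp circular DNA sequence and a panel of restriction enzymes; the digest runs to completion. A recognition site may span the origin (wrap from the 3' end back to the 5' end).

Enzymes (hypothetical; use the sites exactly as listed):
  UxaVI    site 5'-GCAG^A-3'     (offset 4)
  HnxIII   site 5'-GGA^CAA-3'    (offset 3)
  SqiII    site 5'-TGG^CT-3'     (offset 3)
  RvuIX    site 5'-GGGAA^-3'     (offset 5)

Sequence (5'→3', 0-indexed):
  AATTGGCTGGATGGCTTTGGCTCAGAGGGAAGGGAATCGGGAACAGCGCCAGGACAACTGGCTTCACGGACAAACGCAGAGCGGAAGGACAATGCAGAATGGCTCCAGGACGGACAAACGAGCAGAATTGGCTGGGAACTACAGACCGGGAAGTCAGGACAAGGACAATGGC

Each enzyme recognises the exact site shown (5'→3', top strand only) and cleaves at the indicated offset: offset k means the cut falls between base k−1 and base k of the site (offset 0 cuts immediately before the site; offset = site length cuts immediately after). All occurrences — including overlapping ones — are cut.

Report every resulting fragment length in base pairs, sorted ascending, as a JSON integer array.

Site scan:
  UxaVI (GCAGA, off=4): starts [75, 93, 121] → cuts [79, 97, 125]
  HnxIII (GGACAA, off=3): starts [51, 67, 86, 111, 156, 162] → cuts [54, 70, 89, 114, 159, 165]
  SqiII (TGGCT, off=3): starts [3, 11, 17, 58, 99, 128] → cuts [6, 14, 20, 61, 102, 131]
  RvuIX (GGGAA, off=5): starts [26, 31, 38, 133, 147] → cuts [31, 36, 43, 138, 152]

All cut coordinates (distinct, sorted): [6, 14, 20, 31, 36, 43, 54, 61, 70, 79, 89, 97, 102, 114, 125, 131, 138, 152, 159, 165]

Fragment lengths:
  6→14: 8 bp
  14→20: 6 bp
  20→31: 11 bp
  31→36: 5 bp
  36→43: 7 bp
  43→54: 11 bp
  54→61: 7 bp
  61→70: 9 bp
  70→79: 9 bp
  79→89: 10 bp
  89→97: 8 bp
  97→102: 5 bp
  102→114: 12 bp
  114→125: 11 bp
  125→131: 6 bp
  131→138: 7 bp
  138→152: 14 bp
  152→159: 7 bp
  159→165: 6 bp
  165→6 (wrap): 172-165+6 = 13 bp

[5,5,6,6,6,7,7,7,7,8,8,9,9,10,11,11,11,12,13,14]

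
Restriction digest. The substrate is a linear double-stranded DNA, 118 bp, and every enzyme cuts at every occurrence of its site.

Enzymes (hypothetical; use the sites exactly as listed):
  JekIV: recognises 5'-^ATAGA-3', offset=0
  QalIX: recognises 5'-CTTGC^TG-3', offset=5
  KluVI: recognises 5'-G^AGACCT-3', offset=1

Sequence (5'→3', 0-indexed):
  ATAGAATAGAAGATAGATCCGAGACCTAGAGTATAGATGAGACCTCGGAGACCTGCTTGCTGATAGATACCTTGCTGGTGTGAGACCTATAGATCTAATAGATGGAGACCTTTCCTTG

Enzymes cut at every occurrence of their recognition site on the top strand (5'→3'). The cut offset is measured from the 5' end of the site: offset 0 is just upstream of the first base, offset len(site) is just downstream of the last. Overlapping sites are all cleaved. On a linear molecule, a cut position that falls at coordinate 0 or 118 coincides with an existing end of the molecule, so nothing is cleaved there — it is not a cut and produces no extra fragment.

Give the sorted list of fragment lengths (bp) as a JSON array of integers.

Site scan:
  JekIV ATAGA/0: at [0, 5, 12, 32, 62, 88, 97] ⇒ [5, 12, 32, 62, 88, 97] (position 0 is a terminus of the linear molecule — no cut)
  QalIX CTTGCTG/5: at [55, 70] ⇒ [60, 75]
  KluVI GAGACCT/1: at [20, 38, 47, 81, 104] ⇒ [21, 39, 48, 82, 105]

All cut coordinates (distinct, sorted): [5, 12, 21, 32, 39, 48, 60, 62, 75, 82, 88, 97, 105]

Fragments:
  [0,5): 5 bp
  [5,12): 7 bp
  [12,21): 9 bp
  [21,32): 11 bp
  [32,39): 7 bp
  [39,48): 9 bp
  [48,60): 12 bp
  [60,62): 2 bp
  [62,75): 13 bp
  [75,82): 7 bp
  [82,88): 6 bp
  [88,97): 9 bp
  [97,105): 8 bp
  [105,118): 13 bp

[2,5,6,7,7,7,8,9,9,9,11,12,13,13]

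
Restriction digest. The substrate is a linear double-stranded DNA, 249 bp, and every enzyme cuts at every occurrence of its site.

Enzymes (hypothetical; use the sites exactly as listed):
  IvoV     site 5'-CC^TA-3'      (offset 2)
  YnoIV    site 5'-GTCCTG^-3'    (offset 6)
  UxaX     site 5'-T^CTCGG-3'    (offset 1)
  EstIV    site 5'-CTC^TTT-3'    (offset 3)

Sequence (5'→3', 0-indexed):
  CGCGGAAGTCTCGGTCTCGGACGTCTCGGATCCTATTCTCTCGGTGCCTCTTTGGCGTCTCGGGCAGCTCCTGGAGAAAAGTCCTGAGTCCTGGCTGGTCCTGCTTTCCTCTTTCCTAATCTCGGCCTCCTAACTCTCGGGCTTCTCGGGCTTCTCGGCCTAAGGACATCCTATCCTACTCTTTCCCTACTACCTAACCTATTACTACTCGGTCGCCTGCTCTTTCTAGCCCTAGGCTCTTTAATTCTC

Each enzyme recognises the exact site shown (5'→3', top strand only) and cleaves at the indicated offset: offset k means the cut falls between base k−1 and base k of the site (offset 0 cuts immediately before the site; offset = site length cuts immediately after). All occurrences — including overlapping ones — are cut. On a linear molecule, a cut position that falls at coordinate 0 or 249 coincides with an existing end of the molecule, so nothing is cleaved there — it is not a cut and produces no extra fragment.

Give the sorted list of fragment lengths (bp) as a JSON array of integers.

Scan for sites:
  IvoV (CCTA, off=2): starts [31, 114, 128, 158, 169, 174, 185, 192, 197, 230] → cuts [33, 116, 130, 160, 171, 176, 187, 194, 199, 232]
  YnoIV (GTCCTG, off=6): starts [80, 87, 97] → cuts [86, 93, 103]
  UxaX (TCTCGG, off=1): starts [8, 14, 23, 38, 57, 119, 134, 143, 152] → cuts [9, 15, 24, 39, 58, 120, 135, 144, 153]
  EstIV (CTCTTT, off=3): starts [47, 108, 178, 219, 236] → cuts [50, 111, 181, 222, 239]

All cut coordinates (distinct, sorted): [9, 15, 24, 33, 39, 50, 58, 86, 93, 103, 111, 116, 120, 130, 135, 144, 153, 160, 171, 176, 181, 187, 194, 199, 222, 232, 239]

Fragment lengths:
  [0,9): 9 bp
  [9,15): 6 bp
  [15,24): 9 bp
  [24,33): 9 bp
  [33,39): 6 bp
  [39,50): 11 bp
  [50,58): 8 bp
  [58,86): 28 bp
  [86,93): 7 bp
  [93,103): 10 bp
  [103,111): 8 bp
  [111,116): 5 bp
  [116,120): 4 bp
  [120,130): 10 bp
  [130,135): 5 bp
  [135,144): 9 bp
  [144,153): 9 bp
  [153,160): 7 bp
  [160,171): 11 bp
  [171,176): 5 bp
  [176,181): 5 bp
  [181,187): 6 bp
  [187,194): 7 bp
  [194,199): 5 bp
  [199,222): 23 bp
  [222,232): 10 bp
  [232,239): 7 bp
  [239,249): 10 bp

[4,5,5,5,5,5,6,6,6,7,7,7,7,8,8,9,9,9,9,9,10,10,10,10,11,11,23,28]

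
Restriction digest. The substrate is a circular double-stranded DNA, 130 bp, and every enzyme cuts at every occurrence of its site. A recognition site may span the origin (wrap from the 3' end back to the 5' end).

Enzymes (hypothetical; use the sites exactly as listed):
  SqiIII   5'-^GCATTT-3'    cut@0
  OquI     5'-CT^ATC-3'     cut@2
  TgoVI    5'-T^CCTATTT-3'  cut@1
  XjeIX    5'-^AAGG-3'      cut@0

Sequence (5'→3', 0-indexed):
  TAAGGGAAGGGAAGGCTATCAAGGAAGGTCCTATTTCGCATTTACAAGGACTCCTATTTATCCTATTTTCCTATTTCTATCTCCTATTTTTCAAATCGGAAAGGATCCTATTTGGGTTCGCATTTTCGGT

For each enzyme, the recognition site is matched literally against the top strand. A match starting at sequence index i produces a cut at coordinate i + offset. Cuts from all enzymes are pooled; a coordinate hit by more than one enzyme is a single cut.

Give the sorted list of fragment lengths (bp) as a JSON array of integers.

Scan for sites:
  SqiIII GCATTT/0: at [37, 119] ⇒ [37, 119]
  OquI CTATC/2: at [15, 76] ⇒ [17, 78]
  TgoVI TCCTATTT/1: at [28, 51, 60, 68, 81, 105] ⇒ [29, 52, 61, 69, 82, 106]
  XjeIX AAGG/0: at [1, 6, 11, 20, 24, 45, 100] ⇒ [1, 6, 11, 20, 24, 45, 100]

All cut coordinates (distinct, sorted): [1, 6, 11, 17, 20, 24, 29, 37, 45, 52, 61, 69, 78, 82, 100, 106, 119]

Fragment lengths:
  1→6: 5 bp
  6→11: 5 bp
  11→17: 6 bp
  17→20: 3 bp
  20→24: 4 bp
  24→29: 5 bp
  29→37: 8 bp
  37→45: 8 bp
  45→52: 7 bp
  52→61: 9 bp
  61→69: 8 bp
  69→78: 9 bp
  78→82: 4 bp
  82→100: 18 bp
  100→106: 6 bp
  106→119: 13 bp
  119→1 (wrap): 130-119+1 = 12 bp

[3,4,4,5,5,5,6,6,7,8,8,8,9,9,12,13,18]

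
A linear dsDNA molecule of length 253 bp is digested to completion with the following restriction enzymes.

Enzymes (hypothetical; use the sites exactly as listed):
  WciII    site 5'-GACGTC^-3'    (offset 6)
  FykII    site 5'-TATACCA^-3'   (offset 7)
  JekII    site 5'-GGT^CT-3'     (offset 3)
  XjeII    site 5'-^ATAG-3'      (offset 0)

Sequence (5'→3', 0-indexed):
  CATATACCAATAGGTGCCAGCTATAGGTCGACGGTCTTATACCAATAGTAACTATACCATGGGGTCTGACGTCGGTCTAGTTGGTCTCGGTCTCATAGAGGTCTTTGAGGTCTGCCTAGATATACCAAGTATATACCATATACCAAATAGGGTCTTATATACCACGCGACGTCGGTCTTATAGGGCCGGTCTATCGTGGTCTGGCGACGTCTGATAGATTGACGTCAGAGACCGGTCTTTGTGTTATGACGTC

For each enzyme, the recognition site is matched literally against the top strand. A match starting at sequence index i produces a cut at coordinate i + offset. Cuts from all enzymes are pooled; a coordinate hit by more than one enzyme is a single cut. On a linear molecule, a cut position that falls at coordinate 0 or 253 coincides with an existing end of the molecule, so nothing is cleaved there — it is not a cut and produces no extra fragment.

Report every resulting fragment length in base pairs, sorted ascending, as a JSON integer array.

Scan for sites:
  WciII (GACGTC, off=6): starts [67, 167, 205, 220, 247] → cuts [73, 173, 211, 226] (position 253 is a terminus of the linear molecule — no cut)
  FykII (TATACCA, off=7): starts [2, 37, 52, 120, 131, 138, 157] → cuts [9, 44, 59, 127, 138, 145, 164]
  JekII (GGTCT, off=3): starts [32, 62, 73, 82, 88, 99, 108, 150, 173, 187, 197, 233] → cuts [35, 65, 76, 85, 91, 102, 111, 153, 176, 190, 200, 236]
  XjeII (ATAG, off=0): starts [9, 22, 44, 94, 146, 179, 213] → cuts [9, 22, 44, 94, 146, 179, 213]

Pooled cuts: [9, 22, 35, 44, 59, 65, 73, 76, 85, 91, 94, 102, 111, 127, 138, 145, 146, 153, 164, 173, 176, 179, 190, 200, 211, 213, 226, 236]

Fragments:
  [0,9): 9 bp
  [9,22): 13 bp
  [22,35): 13 bp
  [35,44): 9 bp
  [44,59): 15 bp
  [59,65): 6 bp
  [65,73): 8 bp
  [73,76): 3 bp
  [76,85): 9 bp
  [85,91): 6 bp
  [91,94): 3 bp
  [94,102): 8 bp
  [102,111): 9 bp
  [111,127): 16 bp
  [127,138): 11 bp
  [138,145): 7 bp
  [145,146): 1 bp
  [146,153): 7 bp
  [153,164): 11 bp
  [164,173): 9 bp
  [173,176): 3 bp
  [176,179): 3 bp
  [179,190): 11 bp
  [190,200): 10 bp
  [200,211): 11 bp
  [211,213): 2 bp
  [213,226): 13 bp
  [226,236): 10 bp
  [236,253): 17 bp

[1,2,3,3,3,3,6,6,7,7,8,8,9,9,9,9,9,10,10,11,11,11,11,13,13,13,15,16,17]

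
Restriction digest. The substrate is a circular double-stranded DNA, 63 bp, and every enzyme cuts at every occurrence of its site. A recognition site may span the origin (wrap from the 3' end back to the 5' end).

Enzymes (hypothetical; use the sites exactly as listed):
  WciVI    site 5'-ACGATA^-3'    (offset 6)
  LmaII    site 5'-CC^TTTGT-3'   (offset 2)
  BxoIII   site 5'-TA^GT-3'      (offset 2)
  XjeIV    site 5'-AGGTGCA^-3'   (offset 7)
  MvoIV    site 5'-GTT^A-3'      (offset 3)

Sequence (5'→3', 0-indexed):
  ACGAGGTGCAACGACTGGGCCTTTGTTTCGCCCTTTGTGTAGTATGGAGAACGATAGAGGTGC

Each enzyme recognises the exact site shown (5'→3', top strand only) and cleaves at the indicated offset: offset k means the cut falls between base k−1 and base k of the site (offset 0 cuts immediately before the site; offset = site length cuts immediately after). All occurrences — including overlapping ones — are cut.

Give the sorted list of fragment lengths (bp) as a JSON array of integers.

Scan for sites:
  WciVI ACGATA/6: at [50] ⇒ [56]
  LmaII CCTTTGT/2: at [19, 31] ⇒ [21, 33]
  BxoIII TAGT/2: at [39] ⇒ [41]
  XjeIV AGGTGCA/7: at [3, 57] ⇒ [1, 10]
  MvoIV (GTTA, off=3): no sites

Pooled cuts: [1, 10, 21, 33, 41, 56]

Fragments:
  1→10: 9 bp
  10→21: 11 bp
  21→33: 12 bp
  33→41: 8 bp
  41→56: 15 bp
  56→1 (wrap): 63-56+1 = 8 bp

[8,8,9,11,12,15]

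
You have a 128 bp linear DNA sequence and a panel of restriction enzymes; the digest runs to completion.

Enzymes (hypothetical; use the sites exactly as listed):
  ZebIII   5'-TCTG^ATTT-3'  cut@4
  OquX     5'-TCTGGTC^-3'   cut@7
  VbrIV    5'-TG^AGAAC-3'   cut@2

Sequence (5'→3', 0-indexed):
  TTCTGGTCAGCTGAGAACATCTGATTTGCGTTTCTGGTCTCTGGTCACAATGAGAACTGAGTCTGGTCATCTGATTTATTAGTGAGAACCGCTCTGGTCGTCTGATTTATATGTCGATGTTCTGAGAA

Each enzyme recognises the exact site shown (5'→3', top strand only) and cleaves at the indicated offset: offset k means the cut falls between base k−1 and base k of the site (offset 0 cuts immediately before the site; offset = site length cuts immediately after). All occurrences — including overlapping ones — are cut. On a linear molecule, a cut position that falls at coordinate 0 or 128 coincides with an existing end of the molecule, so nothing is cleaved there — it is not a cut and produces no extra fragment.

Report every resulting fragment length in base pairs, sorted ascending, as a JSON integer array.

[5,5,5,6,7,8,10,11,15,16,16,24]

Per-enzyme occurrences:
  ZebIII (TCTGATTT, off=4): starts [19, 69, 100] → cuts [23, 73, 104]
  OquX (TCTGGTC, off=7): starts [1, 32, 39, 61, 92] → cuts [8, 39, 46, 68, 99]
  VbrIV (TGAGAAC, off=2): starts [11, 50, 82] → cuts [13, 52, 84]

Pooled cuts: [8, 13, 23, 39, 46, 52, 68, 73, 84, 99, 104]

Fragment lengths:
  [0,8): 8 bp
  [8,13): 5 bp
  [13,23): 10 bp
  [23,39): 16 bp
  [39,46): 7 bp
  [46,52): 6 bp
  [52,68): 16 bp
  [68,73): 5 bp
  [73,84): 11 bp
  [84,99): 15 bp
  [99,104): 5 bp
  [104,128): 24 bp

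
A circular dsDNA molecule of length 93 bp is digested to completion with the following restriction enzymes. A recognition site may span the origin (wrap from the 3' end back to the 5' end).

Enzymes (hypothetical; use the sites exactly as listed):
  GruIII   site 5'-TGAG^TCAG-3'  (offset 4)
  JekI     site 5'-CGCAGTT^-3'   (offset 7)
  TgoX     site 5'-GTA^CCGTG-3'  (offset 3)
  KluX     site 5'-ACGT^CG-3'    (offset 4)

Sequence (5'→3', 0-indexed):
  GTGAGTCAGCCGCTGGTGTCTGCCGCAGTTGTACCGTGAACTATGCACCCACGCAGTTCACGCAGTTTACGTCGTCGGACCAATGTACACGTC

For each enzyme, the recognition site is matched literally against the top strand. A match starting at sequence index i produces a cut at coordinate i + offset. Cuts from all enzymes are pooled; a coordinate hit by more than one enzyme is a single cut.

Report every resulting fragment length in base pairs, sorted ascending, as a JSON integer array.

[3,5,6,9,20,25,25]

Per-enzyme occurrences:
  GruIII (TGAGTCAG, off=4): starts [1] → cuts [5]
  JekI (CGCAGTT, off=7): starts [23, 51, 60] → cuts [30, 58, 67]
  TgoX (GTACCGTG, off=3): starts [30] → cuts [33]
  KluX (ACGTCG, off=4): starts [68, 88] → cuts [72, 92]

All cut coordinates (distinct, sorted): [5, 30, 33, 58, 67, 72, 92]

Fragment lengths:
  5→30: 25 bp
  30→33: 3 bp
  33→58: 25 bp
  58→67: 9 bp
  67→72: 5 bp
  72→92: 20 bp
  92→5 (wrap): 93-92+5 = 6 bp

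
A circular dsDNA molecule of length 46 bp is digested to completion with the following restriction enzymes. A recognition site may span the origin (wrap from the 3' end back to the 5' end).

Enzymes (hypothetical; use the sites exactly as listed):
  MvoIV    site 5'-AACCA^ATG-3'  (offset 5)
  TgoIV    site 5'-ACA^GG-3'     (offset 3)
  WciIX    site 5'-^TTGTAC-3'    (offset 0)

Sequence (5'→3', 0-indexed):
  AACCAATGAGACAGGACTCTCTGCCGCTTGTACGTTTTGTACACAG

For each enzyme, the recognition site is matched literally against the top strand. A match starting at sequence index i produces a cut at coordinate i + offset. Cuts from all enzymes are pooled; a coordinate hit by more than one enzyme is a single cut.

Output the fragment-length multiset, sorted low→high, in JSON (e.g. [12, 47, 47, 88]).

Site scan:
  MvoIV AACCAATG/5: at [0] ⇒ [5]
  TgoIV ACAGG/3: at [10] ⇒ [13]
  WciIX TTGTAC/0: at [27, 36] ⇒ [27, 36]

Pooled cuts: [5, 13, 27, 36]

Fragments:
  5→13: 8 bp
  13→27: 14 bp
  27→36: 9 bp
  36→5 (wrap): 46-36+5 = 15 bp

[8,9,14,15]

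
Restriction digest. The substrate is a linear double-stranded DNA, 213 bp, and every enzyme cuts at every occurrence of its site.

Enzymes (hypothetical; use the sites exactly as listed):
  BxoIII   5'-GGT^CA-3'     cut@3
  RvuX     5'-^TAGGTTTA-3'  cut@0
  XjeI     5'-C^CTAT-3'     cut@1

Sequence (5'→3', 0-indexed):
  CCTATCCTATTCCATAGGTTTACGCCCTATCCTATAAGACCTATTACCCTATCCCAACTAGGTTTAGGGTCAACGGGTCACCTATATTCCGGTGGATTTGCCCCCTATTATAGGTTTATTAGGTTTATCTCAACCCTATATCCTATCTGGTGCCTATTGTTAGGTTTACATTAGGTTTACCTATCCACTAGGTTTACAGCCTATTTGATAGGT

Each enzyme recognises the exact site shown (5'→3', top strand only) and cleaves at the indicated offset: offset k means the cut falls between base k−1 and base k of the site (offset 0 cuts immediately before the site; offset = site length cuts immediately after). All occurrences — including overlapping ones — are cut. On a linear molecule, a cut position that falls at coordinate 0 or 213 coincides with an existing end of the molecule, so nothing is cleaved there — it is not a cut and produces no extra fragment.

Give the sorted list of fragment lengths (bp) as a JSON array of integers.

Site scan:
  BxoIII (GGTCA, off=3): starts [67, 75] → cuts [70, 78]
  RvuX (TAGGTTTA, off=0): starts [14, 58, 110, 119, 160, 171, 188] → cuts [14, 58, 110, 119, 160, 171, 188]
  XjeI (CCTAT, off=1): starts [0, 5, 25, 30, 39, 47, 80, 103, 134, 141, 152, 179, 199] → cuts [1, 6, 26, 31, 40, 48, 81, 104, 135, 142, 153, 180, 200]

Pooled cuts: [1, 6, 14, 26, 31, 40, 48, 58, 70, 78, 81, 104, 110, 119, 135, 142, 153, 160, 171, 180, 188, 200]

Fragments:
  [0,1): 1 bp
  [1,6): 5 bp
  [6,14): 8 bp
  [14,26): 12 bp
  [26,31): 5 bp
  [31,40): 9 bp
  [40,48): 8 bp
  [48,58): 10 bp
  [58,70): 12 bp
  [70,78): 8 bp
  [78,81): 3 bp
  [81,104): 23 bp
  [104,110): 6 bp
  [110,119): 9 bp
  [119,135): 16 bp
  [135,142): 7 bp
  [142,153): 11 bp
  [153,160): 7 bp
  [160,171): 11 bp
  [171,180): 9 bp
  [180,188): 8 bp
  [188,200): 12 bp
  [200,213): 13 bp

[1,3,5,5,6,7,7,8,8,8,8,9,9,9,10,11,11,12,12,12,13,16,23]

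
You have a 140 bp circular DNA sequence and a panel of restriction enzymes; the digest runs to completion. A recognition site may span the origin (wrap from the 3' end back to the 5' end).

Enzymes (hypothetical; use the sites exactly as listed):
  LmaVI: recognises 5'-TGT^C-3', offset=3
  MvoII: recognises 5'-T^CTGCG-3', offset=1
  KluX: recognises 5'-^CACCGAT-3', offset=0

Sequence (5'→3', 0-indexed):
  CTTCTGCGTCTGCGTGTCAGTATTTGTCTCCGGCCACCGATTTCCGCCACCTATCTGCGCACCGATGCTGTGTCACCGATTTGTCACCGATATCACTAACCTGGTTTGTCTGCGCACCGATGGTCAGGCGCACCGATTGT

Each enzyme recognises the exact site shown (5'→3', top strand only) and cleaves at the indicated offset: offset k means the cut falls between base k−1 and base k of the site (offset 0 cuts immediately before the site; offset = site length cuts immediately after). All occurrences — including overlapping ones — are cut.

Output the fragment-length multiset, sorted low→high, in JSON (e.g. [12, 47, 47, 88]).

Scan for sites:
  LmaVI TGTC/3: at [14, 24, 70, 81, 106, 137] ⇒ [0, 17, 27, 73, 84, 109]
  MvoII TCTGCG/1: at [2, 8, 53, 108] ⇒ [3, 9, 54, 109]
  KluX CACCGAT/0: at [34, 59, 73, 84, 114, 130] ⇒ [34, 59, 73, 84, 114, 130]

Pooled cuts: [0, 3, 9, 17, 27, 34, 54, 59, 73, 84, 109, 114, 130]

Fragment lengths:
  0→3: 3 bp
  3→9: 6 bp
  9→17: 8 bp
  17→27: 10 bp
  27→34: 7 bp
  34→54: 20 bp
  54→59: 5 bp
  59→73: 14 bp
  73→84: 11 bp
  84→109: 25 bp
  109→114: 5 bp
  114→130: 16 bp
  130→0 (wrap): 140-130+0 = 10 bp

[3,5,5,6,7,8,10,10,11,14,16,20,25]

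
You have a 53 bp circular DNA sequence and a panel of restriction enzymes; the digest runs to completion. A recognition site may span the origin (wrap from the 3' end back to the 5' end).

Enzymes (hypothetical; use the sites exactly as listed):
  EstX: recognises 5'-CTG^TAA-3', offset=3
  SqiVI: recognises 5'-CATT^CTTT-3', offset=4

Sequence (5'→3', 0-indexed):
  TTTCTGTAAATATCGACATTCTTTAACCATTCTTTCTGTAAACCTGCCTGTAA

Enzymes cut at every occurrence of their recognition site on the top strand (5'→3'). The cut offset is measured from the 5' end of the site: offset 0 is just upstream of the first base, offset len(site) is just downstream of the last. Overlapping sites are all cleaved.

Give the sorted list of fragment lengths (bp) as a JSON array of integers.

[7,9,11,12,14]

Scan for sites:
  EstX CTGTAA/3: at [3, 35, 47] ⇒ [6, 38, 50]
  SqiVI CATTCTTT/4: at [16, 27] ⇒ [20, 31]

All cut coordinates (distinct, sorted): [6, 20, 31, 38, 50]

Fragment lengths:
  6→20: 14 bp
  20→31: 11 bp
  31→38: 7 bp
  38→50: 12 bp
  50→6 (wrap): 53-50+6 = 9 bp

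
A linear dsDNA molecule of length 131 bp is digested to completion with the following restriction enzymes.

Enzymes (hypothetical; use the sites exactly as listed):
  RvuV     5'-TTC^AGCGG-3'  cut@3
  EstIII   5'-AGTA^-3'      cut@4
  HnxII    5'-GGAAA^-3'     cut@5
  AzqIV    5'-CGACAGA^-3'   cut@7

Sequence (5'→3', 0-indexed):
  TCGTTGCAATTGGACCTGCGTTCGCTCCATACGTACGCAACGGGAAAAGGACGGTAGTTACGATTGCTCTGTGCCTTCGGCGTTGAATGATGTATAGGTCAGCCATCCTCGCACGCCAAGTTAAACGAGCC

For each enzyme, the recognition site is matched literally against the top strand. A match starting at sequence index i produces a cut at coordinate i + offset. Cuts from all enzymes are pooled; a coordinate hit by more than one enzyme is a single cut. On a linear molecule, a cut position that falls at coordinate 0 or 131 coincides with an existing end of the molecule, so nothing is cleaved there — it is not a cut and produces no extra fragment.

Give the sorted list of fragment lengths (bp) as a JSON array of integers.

[47,84]

Scan for sites:
  RvuV (TTCAGCGG, off=3): no sites
  EstIII (AGTA, off=4): no sites
  HnxII GGAAA/5: at [42] ⇒ [47]
  AzqIV (CGACAGA, off=7): no sites

Pooled cuts: [47]

Fragments:
  [0,47): 47 bp
  [47,131): 84 bp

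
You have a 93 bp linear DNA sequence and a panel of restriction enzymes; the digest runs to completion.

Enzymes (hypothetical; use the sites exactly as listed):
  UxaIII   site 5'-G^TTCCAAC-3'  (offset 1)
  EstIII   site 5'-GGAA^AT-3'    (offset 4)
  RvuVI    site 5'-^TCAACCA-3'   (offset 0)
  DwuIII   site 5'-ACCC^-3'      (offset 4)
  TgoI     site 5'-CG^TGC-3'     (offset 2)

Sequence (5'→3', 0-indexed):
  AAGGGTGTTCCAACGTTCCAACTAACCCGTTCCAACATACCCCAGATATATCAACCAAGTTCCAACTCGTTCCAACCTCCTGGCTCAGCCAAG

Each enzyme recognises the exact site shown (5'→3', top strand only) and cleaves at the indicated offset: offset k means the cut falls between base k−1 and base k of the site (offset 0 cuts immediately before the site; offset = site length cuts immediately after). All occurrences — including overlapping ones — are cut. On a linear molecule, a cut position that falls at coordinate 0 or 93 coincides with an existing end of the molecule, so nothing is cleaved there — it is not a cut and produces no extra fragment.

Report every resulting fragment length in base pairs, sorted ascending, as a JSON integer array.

[1,7,8,8,9,10,13,13,24]

Site scan:
  UxaIII GTTCCAAC/1: at [6, 14, 28, 58, 68] ⇒ [7, 15, 29, 59, 69]
  EstIII (GGAAAT, off=4): no sites
  RvuVI TCAACCA/0: at [50] ⇒ [50]
  DwuIII ACCC/4: at [24, 38] ⇒ [28, 42]
  TgoI (CGTGC, off=2): no sites

Pooled cuts: [7, 15, 28, 29, 42, 50, 59, 69]

Fragments:
  [0,7): 7 bp
  [7,15): 8 bp
  [15,28): 13 bp
  [28,29): 1 bp
  [29,42): 13 bp
  [42,50): 8 bp
  [50,59): 9 bp
  [59,69): 10 bp
  [69,93): 24 bp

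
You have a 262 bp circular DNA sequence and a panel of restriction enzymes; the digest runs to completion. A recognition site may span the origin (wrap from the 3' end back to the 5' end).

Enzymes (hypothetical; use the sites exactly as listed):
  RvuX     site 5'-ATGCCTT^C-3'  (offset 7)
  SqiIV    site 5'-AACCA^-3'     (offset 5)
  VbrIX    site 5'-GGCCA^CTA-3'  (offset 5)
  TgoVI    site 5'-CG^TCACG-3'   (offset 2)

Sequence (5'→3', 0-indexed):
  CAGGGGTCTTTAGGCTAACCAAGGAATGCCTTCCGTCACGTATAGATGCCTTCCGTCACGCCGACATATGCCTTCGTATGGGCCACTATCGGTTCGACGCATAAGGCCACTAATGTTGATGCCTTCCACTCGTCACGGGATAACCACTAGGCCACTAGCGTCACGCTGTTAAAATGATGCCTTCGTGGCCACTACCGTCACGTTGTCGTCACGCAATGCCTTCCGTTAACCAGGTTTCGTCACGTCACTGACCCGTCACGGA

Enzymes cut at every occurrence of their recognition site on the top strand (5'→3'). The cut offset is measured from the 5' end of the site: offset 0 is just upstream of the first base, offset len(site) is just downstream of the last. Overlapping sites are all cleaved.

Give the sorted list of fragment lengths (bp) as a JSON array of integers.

Site scan:
  RvuX (ATGCCTTC, off=7): starts [25, 45, 67, 118, 176, 215] → cuts [32, 52, 74, 125, 183, 222]
  SqiIV (AACCA, off=5): starts [16, 141, 227] → cuts [21, 146, 232]
  VbrIX (GGCCACTA, off=5): starts [80, 104, 149, 186] → cuts [85, 109, 154, 191]
  TgoVI (CGTCACG, off=2): starts [33, 53, 130, 158, 195, 206, 237, 253] → cuts [35, 55, 132, 160, 197, 208, 239, 255]

Pooled cuts: [21, 32, 35, 52, 55, 74, 85, 109, 125, 132, 146, 154, 160, 183, 191, 197, 208, 222, 232, 239, 255]

Fragments:
  21→32: 11 bp
  32→35: 3 bp
  35→52: 17 bp
  52→55: 3 bp
  55→74: 19 bp
  74→85: 11 bp
  85→109: 24 bp
  109→125: 16 bp
  125→132: 7 bp
  132→146: 14 bp
  146→154: 8 bp
  154→160: 6 bp
  160→183: 23 bp
  183→191: 8 bp
  191→197: 6 bp
  197→208: 11 bp
  208→222: 14 bp
  222→232: 10 bp
  232→239: 7 bp
  239→255: 16 bp
  255→21 (wrap): 262-255+21 = 28 bp

[3,3,6,6,7,7,8,8,10,11,11,11,14,14,16,16,17,19,23,24,28]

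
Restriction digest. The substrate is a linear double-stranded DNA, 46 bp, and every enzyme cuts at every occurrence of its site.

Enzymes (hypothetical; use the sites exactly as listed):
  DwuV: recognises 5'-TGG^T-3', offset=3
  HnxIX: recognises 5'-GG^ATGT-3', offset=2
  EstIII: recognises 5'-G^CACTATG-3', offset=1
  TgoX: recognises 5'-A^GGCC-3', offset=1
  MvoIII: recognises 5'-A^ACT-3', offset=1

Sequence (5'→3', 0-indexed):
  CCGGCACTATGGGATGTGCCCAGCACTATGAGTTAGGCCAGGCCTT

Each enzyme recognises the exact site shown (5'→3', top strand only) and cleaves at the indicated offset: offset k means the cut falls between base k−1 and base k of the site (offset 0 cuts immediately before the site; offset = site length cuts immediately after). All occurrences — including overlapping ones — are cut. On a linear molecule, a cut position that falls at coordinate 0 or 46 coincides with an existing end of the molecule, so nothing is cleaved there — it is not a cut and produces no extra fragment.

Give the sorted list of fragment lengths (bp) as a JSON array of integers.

[4,5,6,9,10,12]

Per-enzyme occurrences:
  DwuV (TGGT, off=3): no sites
  HnxIX (GGATGT, off=2): starts [11] → cuts [13]
  EstIII (GCACTATG, off=1): starts [3, 22] → cuts [4, 23]
  TgoX (AGGCC, off=1): starts [34, 39] → cuts [35, 40]
  MvoIII (AACT, off=1): no sites

Pooled cuts: [4, 13, 23, 35, 40]

Fragment lengths:
  [0,4): 4 bp
  [4,13): 9 bp
  [13,23): 10 bp
  [23,35): 12 bp
  [35,40): 5 bp
  [40,46): 6 bp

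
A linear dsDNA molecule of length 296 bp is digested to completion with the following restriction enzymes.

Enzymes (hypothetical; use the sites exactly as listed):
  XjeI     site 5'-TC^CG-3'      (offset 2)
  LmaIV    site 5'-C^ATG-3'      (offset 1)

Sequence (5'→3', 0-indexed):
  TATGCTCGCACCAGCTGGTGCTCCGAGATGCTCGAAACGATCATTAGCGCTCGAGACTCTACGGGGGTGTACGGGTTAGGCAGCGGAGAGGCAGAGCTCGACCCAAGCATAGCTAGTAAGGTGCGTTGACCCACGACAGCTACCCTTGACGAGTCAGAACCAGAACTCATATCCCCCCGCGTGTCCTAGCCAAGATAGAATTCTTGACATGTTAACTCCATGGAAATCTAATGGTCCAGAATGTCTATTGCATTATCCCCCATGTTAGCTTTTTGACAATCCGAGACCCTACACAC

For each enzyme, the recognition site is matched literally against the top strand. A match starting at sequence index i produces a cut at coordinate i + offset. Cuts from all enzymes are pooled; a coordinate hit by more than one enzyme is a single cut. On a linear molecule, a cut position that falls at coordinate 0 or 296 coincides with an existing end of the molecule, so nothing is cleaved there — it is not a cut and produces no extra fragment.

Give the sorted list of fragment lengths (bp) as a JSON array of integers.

Scan for sites:
  XjeI TCCG/2: at [21, 279] ⇒ [23, 281]
  LmaIV CATG/1: at [207, 218, 260] ⇒ [208, 219, 261]

Pooled cuts: [23, 208, 219, 261, 281]

Fragment lengths:
  [0,23): 23 bp
  [23,208): 185 bp
  [208,219): 11 bp
  [219,261): 42 bp
  [261,281): 20 bp
  [281,296): 15 bp

[11,15,20,23,42,185]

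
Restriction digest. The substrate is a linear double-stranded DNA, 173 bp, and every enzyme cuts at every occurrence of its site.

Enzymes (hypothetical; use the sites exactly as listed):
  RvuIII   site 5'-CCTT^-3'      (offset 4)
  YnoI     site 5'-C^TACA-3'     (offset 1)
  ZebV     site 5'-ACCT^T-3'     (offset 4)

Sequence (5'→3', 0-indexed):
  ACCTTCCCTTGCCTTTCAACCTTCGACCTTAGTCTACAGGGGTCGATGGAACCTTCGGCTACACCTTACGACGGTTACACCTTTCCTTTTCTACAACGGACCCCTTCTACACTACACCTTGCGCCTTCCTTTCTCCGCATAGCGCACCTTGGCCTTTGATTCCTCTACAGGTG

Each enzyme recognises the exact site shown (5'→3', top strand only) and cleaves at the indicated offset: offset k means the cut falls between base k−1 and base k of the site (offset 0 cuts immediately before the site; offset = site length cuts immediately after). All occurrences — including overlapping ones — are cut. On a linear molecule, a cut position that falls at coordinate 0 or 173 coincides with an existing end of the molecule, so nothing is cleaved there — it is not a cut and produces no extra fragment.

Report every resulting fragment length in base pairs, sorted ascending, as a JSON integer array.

[1,1,1,1,1,1,1,1,1,3,4,4,4,4,5,5,5,5,6,6,7,7,7,7,8,9,15,15,18,20]

Per-enzyme occurrences:
  RvuIII CCTT/4: at [1, 6, 11, 19, 26, 51, 63, 79, 84, 102, 116, 123, 127, 146, 152] ⇒ [5, 10, 15, 23, 30, 55, 67, 83, 88, 106, 120, 127, 131, 150, 156]
  YnoI CTACA/1: at [33, 58, 90, 106, 111, 164] ⇒ [34, 59, 91, 107, 112, 165]
  ZebV ACCTT/4: at [0, 18, 25, 50, 62, 78, 115, 145] ⇒ [4, 22, 29, 54, 66, 82, 119, 149]

Pooled cuts: [4, 5, 10, 15, 22, 23, 29, 30, 34, 54, 55, 59, 66, 67, 82, 83, 88, 91, 106, 107, 112, 119, 120, 127, 131, 149, 150, 156, 165]

Fragments:
  [0,4): 4 bp
  [4,5): 1 bp
  [5,10): 5 bp
  [10,15): 5 bp
  [15,22): 7 bp
  [22,23): 1 bp
  [23,29): 6 bp
  [29,30): 1 bp
  [30,34): 4 bp
  [34,54): 20 bp
  [54,55): 1 bp
  [55,59): 4 bp
  [59,66): 7 bp
  [66,67): 1 bp
  [67,82): 15 bp
  [82,83): 1 bp
  [83,88): 5 bp
  [88,91): 3 bp
  [91,106): 15 bp
  [106,107): 1 bp
  [107,112): 5 bp
  [112,119): 7 bp
  [119,120): 1 bp
  [120,127): 7 bp
  [127,131): 4 bp
  [131,149): 18 bp
  [149,150): 1 bp
  [150,156): 6 bp
  [156,165): 9 bp
  [165,173): 8 bp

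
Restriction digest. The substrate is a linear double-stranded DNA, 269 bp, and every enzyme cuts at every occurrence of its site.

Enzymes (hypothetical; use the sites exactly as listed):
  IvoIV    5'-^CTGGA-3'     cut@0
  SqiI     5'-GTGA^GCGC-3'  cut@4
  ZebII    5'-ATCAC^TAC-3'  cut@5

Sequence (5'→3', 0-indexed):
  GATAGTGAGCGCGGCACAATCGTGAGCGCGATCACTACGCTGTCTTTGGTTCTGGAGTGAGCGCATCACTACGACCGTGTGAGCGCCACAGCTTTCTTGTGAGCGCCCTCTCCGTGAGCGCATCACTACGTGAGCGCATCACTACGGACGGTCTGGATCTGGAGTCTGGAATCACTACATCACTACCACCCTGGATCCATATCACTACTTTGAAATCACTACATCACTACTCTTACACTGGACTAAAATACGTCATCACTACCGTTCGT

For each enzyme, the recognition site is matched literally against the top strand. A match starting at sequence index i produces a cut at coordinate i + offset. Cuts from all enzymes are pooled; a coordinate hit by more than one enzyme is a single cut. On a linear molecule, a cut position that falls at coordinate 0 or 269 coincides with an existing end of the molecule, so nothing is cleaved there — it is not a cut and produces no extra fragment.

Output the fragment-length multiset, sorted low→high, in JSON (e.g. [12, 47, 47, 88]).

[6,7,7,7,8,8,8,9,9,9,9,10,10,10,10,10,13,14,15,15,16,17,20,22]

Site scan:
  IvoIV CTGGA/0: at [51, 152, 158, 165, 190, 237] ⇒ [51, 152, 158, 165, 190, 237]
  SqiI GTGAGCGC/4: at [4, 21, 56, 78, 98, 113, 129] ⇒ [8, 25, 60, 82, 102, 117, 133]
  ZebII ATCACTAC/5: at [30, 64, 121, 137, 170, 178, 200, 214, 222, 254] ⇒ [35, 69, 126, 142, 175, 183, 205, 219, 227, 259]

Pooled cuts: [8, 25, 35, 51, 60, 69, 82, 102, 117, 126, 133, 142, 152, 158, 165, 175, 183, 190, 205, 219, 227, 237, 259]

Fragments:
  [0,8): 8 bp
  [8,25): 17 bp
  [25,35): 10 bp
  [35,51): 16 bp
  [51,60): 9 bp
  [60,69): 9 bp
  [69,82): 13 bp
  [82,102): 20 bp
  [102,117): 15 bp
  [117,126): 9 bp
  [126,133): 7 bp
  [133,142): 9 bp
  [142,152): 10 bp
  [152,158): 6 bp
  [158,165): 7 bp
  [165,175): 10 bp
  [175,183): 8 bp
  [183,190): 7 bp
  [190,205): 15 bp
  [205,219): 14 bp
  [219,227): 8 bp
  [227,237): 10 bp
  [237,259): 22 bp
  [259,269): 10 bp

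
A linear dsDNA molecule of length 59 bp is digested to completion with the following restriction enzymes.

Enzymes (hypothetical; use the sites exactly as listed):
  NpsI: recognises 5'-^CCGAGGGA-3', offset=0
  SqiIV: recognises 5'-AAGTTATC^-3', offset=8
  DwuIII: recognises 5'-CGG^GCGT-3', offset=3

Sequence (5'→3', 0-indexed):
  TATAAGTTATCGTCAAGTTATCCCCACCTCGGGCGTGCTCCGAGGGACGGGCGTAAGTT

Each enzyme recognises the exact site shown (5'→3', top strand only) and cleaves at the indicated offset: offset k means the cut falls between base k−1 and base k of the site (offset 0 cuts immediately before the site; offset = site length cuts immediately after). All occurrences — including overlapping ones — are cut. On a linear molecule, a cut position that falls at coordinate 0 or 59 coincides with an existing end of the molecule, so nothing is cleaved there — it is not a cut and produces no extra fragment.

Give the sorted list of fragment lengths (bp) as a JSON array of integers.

Scan for sites:
  NpsI (CCGAGGGA, off=0): starts [39] → cuts [39]
  SqiIV (AAGTTATC, off=8): starts [3, 14] → cuts [11, 22]
  DwuIII (CGGGCGT, off=3): starts [29, 47] → cuts [32, 50]

All cut coordinates (distinct, sorted): [11, 22, 32, 39, 50]

Fragment lengths:
  [0,11): 11 bp
  [11,22): 11 bp
  [22,32): 10 bp
  [32,39): 7 bp
  [39,50): 11 bp
  [50,59): 9 bp

[7,9,10,11,11,11]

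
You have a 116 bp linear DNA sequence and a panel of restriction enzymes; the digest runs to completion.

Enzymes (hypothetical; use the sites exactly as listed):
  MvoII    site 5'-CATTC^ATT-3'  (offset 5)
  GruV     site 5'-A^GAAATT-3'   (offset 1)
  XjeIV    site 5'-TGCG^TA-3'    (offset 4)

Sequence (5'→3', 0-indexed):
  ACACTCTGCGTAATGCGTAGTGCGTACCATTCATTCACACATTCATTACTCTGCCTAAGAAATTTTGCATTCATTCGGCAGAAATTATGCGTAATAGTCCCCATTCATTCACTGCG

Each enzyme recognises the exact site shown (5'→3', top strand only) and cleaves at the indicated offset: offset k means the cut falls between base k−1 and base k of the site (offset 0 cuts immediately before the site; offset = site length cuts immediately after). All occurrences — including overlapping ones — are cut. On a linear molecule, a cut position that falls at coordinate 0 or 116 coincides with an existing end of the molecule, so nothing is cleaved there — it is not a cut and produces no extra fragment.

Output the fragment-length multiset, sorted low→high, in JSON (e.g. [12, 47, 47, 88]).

[7,7,8,8,10,10,11,12,14,14,15]

Scan for sites:
  MvoII (CATTCATT, off=5): starts [27, 39, 67, 101] → cuts [32, 44, 72, 106]
  GruV (AGAAATT, off=1): starts [57, 79] → cuts [58, 80]
  XjeIV (TGCGTA, off=4): starts [6, 13, 20, 87] → cuts [10, 17, 24, 91]

All cut coordinates (distinct, sorted): [10, 17, 24, 32, 44, 58, 72, 80, 91, 106]

Fragments:
  [0,10): 10 bp
  [10,17): 7 bp
  [17,24): 7 bp
  [24,32): 8 bp
  [32,44): 12 bp
  [44,58): 14 bp
  [58,72): 14 bp
  [72,80): 8 bp
  [80,91): 11 bp
  [91,106): 15 bp
  [106,116): 10 bp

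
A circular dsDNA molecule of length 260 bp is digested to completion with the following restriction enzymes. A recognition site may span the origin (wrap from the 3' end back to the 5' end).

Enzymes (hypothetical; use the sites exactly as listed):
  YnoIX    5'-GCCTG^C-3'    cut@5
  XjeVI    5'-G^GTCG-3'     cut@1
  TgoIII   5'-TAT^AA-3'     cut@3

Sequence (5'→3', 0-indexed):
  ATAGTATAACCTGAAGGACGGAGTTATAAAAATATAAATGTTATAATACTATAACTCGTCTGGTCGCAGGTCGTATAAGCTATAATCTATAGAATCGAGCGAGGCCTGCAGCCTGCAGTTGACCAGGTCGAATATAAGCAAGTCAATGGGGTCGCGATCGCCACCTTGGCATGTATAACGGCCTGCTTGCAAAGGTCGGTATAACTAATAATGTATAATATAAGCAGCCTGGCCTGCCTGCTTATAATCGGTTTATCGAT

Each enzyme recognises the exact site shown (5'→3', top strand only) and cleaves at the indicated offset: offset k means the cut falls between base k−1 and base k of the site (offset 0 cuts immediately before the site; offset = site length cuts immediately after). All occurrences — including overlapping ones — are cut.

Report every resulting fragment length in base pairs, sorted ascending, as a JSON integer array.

[4,5,5,7,7,7,7,8,8,8,9,9,9,9,10,11,14,15,15,20,22,25,26]

Site scan:
  YnoIX GCCTGC/5: at [103, 110, 180, 231, 235] ⇒ [108, 115, 185, 236, 240]
  XjeVI GGTCG/1: at [61, 68, 125, 149, 193] ⇒ [62, 69, 126, 150, 194]
  TgoIII TATAA/3: at [4, 24, 32, 41, 49, 73, 80, 132, 173, 199, 213, 218, 242] ⇒ [7, 27, 35, 44, 52, 76, 83, 135, 176, 202, 216, 221, 245]

All cut coordinates (distinct, sorted): [7, 27, 35, 44, 52, 62, 69, 76, 83, 108, 115, 126, 135, 150, 176, 185, 194, 202, 216, 221, 236, 240, 245]

Fragments:
  7→27: 20 bp
  27→35: 8 bp
  35→44: 9 bp
  44→52: 8 bp
  52→62: 10 bp
  62→69: 7 bp
  69→76: 7 bp
  76→83: 7 bp
  83→108: 25 bp
  108→115: 7 bp
  115→126: 11 bp
  126→135: 9 bp
  135→150: 15 bp
  150→176: 26 bp
  176→185: 9 bp
  185→194: 9 bp
  194→202: 8 bp
  202→216: 14 bp
  216→221: 5 bp
  221→236: 15 bp
  236→240: 4 bp
  240→245: 5 bp
  245→7 (wrap): 260-245+7 = 22 bp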